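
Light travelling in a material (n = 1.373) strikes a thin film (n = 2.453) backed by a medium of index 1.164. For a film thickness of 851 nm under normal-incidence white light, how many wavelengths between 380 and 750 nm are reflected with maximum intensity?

At the upper boundary (n = 1.373 to n = 2.453) the reflected ray undergoes a half-wave phase shift.
Ray reflecting at the bottom interface goes from n = 2.453 toward n = 1.164: no phase shift.
Net: one phase inversion between the two reflected rays.
So the condition for constructive reflection is 2 n t = (m + ½) λ.
λ = 2 n t / (m + ½) = 4175 / (m + ½) nm.
m=5: 759 nm (IR); m=6: 642 nm (visible); m=7: 557 nm (visible); m=8: 491 nm (visible); m=9: 439 nm (visible); m=10: 398 nm (visible); m=11: 363 nm (UV).

5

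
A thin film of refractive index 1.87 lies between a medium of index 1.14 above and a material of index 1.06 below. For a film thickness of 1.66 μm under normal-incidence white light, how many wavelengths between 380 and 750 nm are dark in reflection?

8

At the upper boundary (n = 1.14 to n = 1.87) the reflected ray undergoes a half-wave phase shift.
At the lower boundary (n = 1.87 to n = 1.06) the reflected ray undergoes no phase shift.
Net: one phase inversion between the two reflected rays.
For minimum reflection here: 2 n t = m λ.
λ = 2 n t / m = 6208 / m nm.
m=8: 776 nm (IR); m=9: 690 nm (visible); m=10: 621 nm (visible); m=11: 564 nm (visible); m=12: 517 nm (visible); m=13: 478 nm (visible); m=14: 443 nm (visible); m=15: 414 nm (visible); m=16: 388 nm (visible); m=17: 365 nm (UV).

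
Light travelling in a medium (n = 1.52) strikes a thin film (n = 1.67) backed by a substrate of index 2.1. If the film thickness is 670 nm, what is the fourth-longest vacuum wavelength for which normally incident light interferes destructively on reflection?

639 nm

At the upper boundary (n = 1.52 to n = 1.67) the reflected ray undergoes a half-wave phase shift.
Ray reflecting at the bottom interface goes from n = 1.67 toward n = 2.1: a half-wave phase shift.
Zero or two π shifts → no net half-wave offset.
For minimum reflection here: 2 n t = (m + ½) λ.
λ = 2 n t / (m + ½). The fourth-longest wavelength is m = 3: λ = 2 × 1.67 × 670 / 3.50 = 639 nm.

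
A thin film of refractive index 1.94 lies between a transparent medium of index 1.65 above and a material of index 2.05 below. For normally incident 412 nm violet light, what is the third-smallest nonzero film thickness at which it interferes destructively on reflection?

At the upper boundary (n = 1.65 to n = 1.94) the reflected ray undergoes a half-wave phase shift.
Ray reflecting at the bottom interface goes from n = 1.94 toward n = 2.05: a half-wave phase shift.
Zero or two π shifts → no net half-wave offset.
With no net inversion, destructive interference in reflection requires 2 n t = (m + ½) λ.
The third-smallest nonzero thickness corresponds to m = 2: t = (m + ½) λ / (2 n) = 2.50 × 412 / (2 × 1.94) = 265 nm.

265 nm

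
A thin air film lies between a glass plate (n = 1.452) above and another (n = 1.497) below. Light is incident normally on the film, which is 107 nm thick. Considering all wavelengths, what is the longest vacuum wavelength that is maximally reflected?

428 nm

Top surface (1.452 → 1.0): reflection off a lower-index medium gives no phase shift.
Bottom surface (1.0 → 1.497): reflection off a higher-index medium gives a half-wave phase shift.
Exactly one π shift → a net half-wave offset.
So the condition for constructive reflection is 2 n t = (m + ½) λ.
λ = 2 n t / (m + ½). The longest wavelength is m = 0: λ = 2 × 1.0 × 107 / 0.500 = 428 nm.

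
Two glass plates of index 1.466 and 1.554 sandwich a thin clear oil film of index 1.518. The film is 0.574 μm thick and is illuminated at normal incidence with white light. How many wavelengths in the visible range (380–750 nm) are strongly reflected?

2

At the upper boundary (n = 1.466 to n = 1.518) the reflected ray undergoes a half-wave phase shift.
At the lower boundary (n = 1.518 to n = 1.554) the reflected ray undergoes a half-wave phase shift.
Zero or two π shifts → no net half-wave offset.
So the condition for constructive reflection is 2 n t = m λ.
λ = 2 n t / m = 1743 / m nm.
m=2: 871 nm (IR); m=3: 581 nm (visible); m=4: 436 nm (visible); m=5: 349 nm (UV).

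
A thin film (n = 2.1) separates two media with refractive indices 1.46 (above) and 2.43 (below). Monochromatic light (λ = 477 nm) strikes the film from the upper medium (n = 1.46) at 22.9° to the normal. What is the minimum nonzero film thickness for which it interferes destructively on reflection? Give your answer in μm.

0.0590 μm

Ray reflecting at the top interface goes from n = 1.46 toward n = 2.1: a half-wave phase shift.
Bottom surface (2.1 → 2.43): reflection off a higher-index medium gives a half-wave phase shift.
The two reflections carry the same phase change, so no net offset.
So the condition for destructive reflection is 2 n t cos θ_r = (m + ½) λ.
Snell's law: 1.46 sin 22.9° = 2.1 sin θ_r → sin θ_r = 0.271, cos θ_r = 0.963.
Minimum at m = 0: t = λ / (4 n cos θ_r) = 477 / (4 × 2.1 × 0.963) = 59.0 nm.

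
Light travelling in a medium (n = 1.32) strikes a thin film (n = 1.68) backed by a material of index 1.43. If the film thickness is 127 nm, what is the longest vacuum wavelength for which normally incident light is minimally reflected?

427 nm

Ray reflecting at the top interface goes from n = 1.32 toward n = 1.68: a half-wave phase shift.
Bottom surface (1.68 → 1.43): reflection off a lower-index medium gives no phase shift.
The two reflections differ by half a wavelength.
For dark reflection here: 2 n t = m λ.
λ = 2 n t / m. The longest wavelength is m = 1: λ = 2 × 1.68 × 127 / 1.00 = 427 nm.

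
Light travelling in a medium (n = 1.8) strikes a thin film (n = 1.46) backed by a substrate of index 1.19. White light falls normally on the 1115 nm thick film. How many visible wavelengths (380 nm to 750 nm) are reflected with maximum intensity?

At the upper boundary (n = 1.8 to n = 1.46) the reflected ray undergoes no phase shift.
Bottom surface (1.46 → 1.19): reflection off a lower-index medium gives no phase shift.
Zero or two π shifts → no net half-wave offset.
With no net inversion, constructive interference in reflection requires 2 n t = m λ.
λ = 2 n t / m = 3256 / m nm.
m=4: 814 nm (IR); m=5: 651 nm (visible); m=6: 543 nm (visible); m=7: 465 nm (visible); m=8: 407 nm (visible); m=9: 362 nm (UV).

4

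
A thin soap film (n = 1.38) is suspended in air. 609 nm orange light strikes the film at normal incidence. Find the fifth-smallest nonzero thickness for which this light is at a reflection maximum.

993 nm

Ray reflecting at the top interface goes from n = 1.0 toward n = 1.38: a half-wave phase shift.
At the lower boundary (n = 1.38 to n = 1.0) the reflected ray undergoes no phase shift.
Exactly one π shift → a net half-wave offset.
So the condition for constructive reflection is 2 n t = (m + ½) λ.
The fifth-smallest nonzero thickness corresponds to m = 4: t = (m + ½) λ / (2 n) = 4.50 × 609 / (2 × 1.38) = 993 nm.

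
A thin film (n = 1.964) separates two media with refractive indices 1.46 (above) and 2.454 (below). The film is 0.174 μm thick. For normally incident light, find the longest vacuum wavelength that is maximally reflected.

At the upper boundary (n = 1.46 to n = 1.964) the reflected ray undergoes a half-wave phase shift.
At the lower boundary (n = 1.964 to n = 2.454) the reflected ray undergoes a half-wave phase shift.
Net: no relative phase inversion (both shifts match).
So the condition for constructive reflection is 2 n t = m λ.
λ = 2 n t / m. The longest wavelength is m = 1: λ = 2 × 1.964 × 174 / 1.00 = 683 nm.

683 nm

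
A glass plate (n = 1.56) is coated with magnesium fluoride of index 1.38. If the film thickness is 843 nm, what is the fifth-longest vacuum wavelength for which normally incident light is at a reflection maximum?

At the upper boundary (n = 1.0 to n = 1.38) the reflected ray undergoes a half-wave phase shift.
Bottom surface (1.38 → 1.56): reflection off a higher-index medium gives a half-wave phase shift.
Zero or two π shifts → no net half-wave offset.
So the condition for constructive reflection is 2 n t = m λ.
λ = 2 n t / m. The fifth-longest wavelength is m = 5: λ = 2 × 1.38 × 843 / 5.00 = 465 nm.

465 nm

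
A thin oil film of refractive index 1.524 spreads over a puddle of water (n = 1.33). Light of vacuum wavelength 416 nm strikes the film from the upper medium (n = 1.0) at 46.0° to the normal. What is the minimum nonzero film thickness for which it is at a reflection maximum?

77.4 nm

Top surface (1.0 → 1.524): reflection off a higher-index medium gives a half-wave phase shift.
Ray reflecting at the bottom interface goes from n = 1.524 toward n = 1.33: no phase shift.
The two reflections differ by half a wavelength.
So the condition for constructive reflection is 2 n t cos θ_r = (m + ½) λ.
Snell's law: 1.0 sin 46.0° = 1.524 sin θ_r → sin θ_r = 0.472, cos θ_r = 0.882.
Minimum at m = 0: t = λ / (4 n cos θ_r) = 416 / (4 × 1.524 × 0.882) = 77.4 nm.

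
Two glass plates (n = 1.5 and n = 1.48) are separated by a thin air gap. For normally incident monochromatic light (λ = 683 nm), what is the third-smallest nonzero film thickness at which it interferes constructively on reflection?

At the upper boundary (n = 1.5 to n = 1.0) the reflected ray undergoes no phase shift.
Ray reflecting at the bottom interface goes from n = 1.0 toward n = 1.48: a half-wave phase shift.
Net: one phase inversion between the two reflected rays.
So the condition for constructive reflection is 2 n t = (m + ½) λ.
The third-smallest nonzero thickness corresponds to m = 2: t = (m + ½) λ / (2 n) = 2.50 × 683 / (2 × 1.0) = 854 nm.

854 nm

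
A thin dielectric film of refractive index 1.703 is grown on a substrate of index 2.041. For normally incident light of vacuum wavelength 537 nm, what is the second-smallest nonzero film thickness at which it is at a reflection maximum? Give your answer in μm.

Top surface (1.0 → 1.703): reflection off a higher-index medium gives a half-wave phase shift.
Bottom surface (1.703 → 2.041): reflection off a higher-index medium gives a half-wave phase shift.
Net: no relative phase inversion (both shifts match).
For strong reflection here: 2 n t = m λ.
The second-smallest nonzero thickness corresponds to m = 2: t = m λ / (2 n) = 2.00 × 537 / (2 × 1.703) = 315 nm.

0.315 μm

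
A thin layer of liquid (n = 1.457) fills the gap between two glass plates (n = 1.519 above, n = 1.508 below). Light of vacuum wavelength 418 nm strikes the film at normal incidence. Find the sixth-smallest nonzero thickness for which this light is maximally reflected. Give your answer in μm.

0.789 μm

Ray reflecting at the top interface goes from n = 1.519 toward n = 1.457: no phase shift.
At the lower boundary (n = 1.457 to n = 1.508) the reflected ray undergoes a half-wave phase shift.
Net: one phase inversion between the two reflected rays.
So the condition for constructive reflection is 2 n t = (m + ½) λ.
The sixth-smallest nonzero thickness corresponds to m = 5: t = (m + ½) λ / (2 n) = 5.50 × 418 / (2 × 1.457) = 789 nm.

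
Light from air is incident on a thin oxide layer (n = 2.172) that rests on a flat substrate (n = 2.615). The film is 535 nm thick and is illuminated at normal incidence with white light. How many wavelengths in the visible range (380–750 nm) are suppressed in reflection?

3

At the upper boundary (n = 1.0 to n = 2.172) the reflected ray undergoes a half-wave phase shift.
Bottom surface (2.172 → 2.615): reflection off a higher-index medium gives a half-wave phase shift.
Net: no relative phase inversion (both shifts match).
So the condition for destructive reflection is 2 n t = (m + ½) λ.
λ = 2 n t / (m + ½) = 2324 / (m + ½) nm.
m=2: 930 nm (IR); m=3: 664 nm (visible); m=4: 516 nm (visible); m=5: 423 nm (visible); m=6: 358 nm (UV).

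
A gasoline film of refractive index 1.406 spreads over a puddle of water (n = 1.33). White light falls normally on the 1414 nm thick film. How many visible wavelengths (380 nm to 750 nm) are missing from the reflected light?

At the upper boundary (n = 1.0 to n = 1.406) the reflected ray undergoes a half-wave phase shift.
Bottom surface (1.406 → 1.33): reflection off a lower-index medium gives no phase shift.
Net: one phase inversion between the two reflected rays.
With one net inversion, destructive interference in reflection requires 2 n t = m λ.
λ = 2 n t / m = 3976 / m nm.
m=5: 795 nm (IR); m=6: 663 nm (visible); m=7: 568 nm (visible); m=8: 497 nm (visible); m=9: 442 nm (visible); m=10: 398 nm (visible); m=11: 361 nm (UV).

5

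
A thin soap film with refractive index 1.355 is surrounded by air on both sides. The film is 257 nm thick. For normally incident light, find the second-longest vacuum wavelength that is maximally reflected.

464 nm

Top surface (1.0 → 1.355): reflection off a higher-index medium gives a half-wave phase shift.
At the lower boundary (n = 1.355 to n = 1.0) the reflected ray undergoes no phase shift.
Exactly one π shift → a net half-wave offset.
For maximum reflection here: 2 n t = (m + ½) λ.
λ = 2 n t / (m + ½). The second-longest wavelength is m = 1: λ = 2 × 1.355 × 257 / 1.50 = 464 nm.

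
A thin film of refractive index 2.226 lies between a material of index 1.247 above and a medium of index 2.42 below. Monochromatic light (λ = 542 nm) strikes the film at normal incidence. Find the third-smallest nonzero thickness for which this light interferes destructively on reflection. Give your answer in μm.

Top surface (1.247 → 2.226): reflection off a higher-index medium gives a half-wave phase shift.
Bottom surface (2.226 → 2.42): reflection off a higher-index medium gives a half-wave phase shift.
Zero or two π shifts → no net half-wave offset.
So the condition for destructive reflection is 2 n t = (m + ½) λ.
The third-smallest nonzero thickness corresponds to m = 2: t = (m + ½) λ / (2 n) = 2.50 × 542 / (2 × 2.226) = 304 nm.

0.304 μm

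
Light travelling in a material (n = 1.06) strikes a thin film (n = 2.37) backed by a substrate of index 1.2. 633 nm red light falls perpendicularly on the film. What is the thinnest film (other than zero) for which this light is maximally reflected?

66.8 nm

Ray reflecting at the top interface goes from n = 1.06 toward n = 2.37: a half-wave phase shift.
Bottom surface (2.37 → 1.2): reflection off a lower-index medium gives no phase shift.
The two reflections differ by half a wavelength.
So the condition for constructive reflection is 2 n t = (m + ½) λ.
Minimum at m = 0: t = λ / (4 n) = 633 / (4 × 2.37) = 66.8 nm.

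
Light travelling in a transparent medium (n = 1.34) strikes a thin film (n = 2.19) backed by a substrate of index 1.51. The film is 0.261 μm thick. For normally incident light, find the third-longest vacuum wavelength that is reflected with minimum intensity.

381 nm

Top surface (1.34 → 2.19): reflection off a higher-index medium gives a half-wave phase shift.
Ray reflecting at the bottom interface goes from n = 2.19 toward n = 1.51: no phase shift.
Net: one phase inversion between the two reflected rays.
For dark reflection here: 2 n t = m λ.
λ = 2 n t / m. The third-longest wavelength is m = 3: λ = 2 × 2.19 × 261 / 3.00 = 381 nm.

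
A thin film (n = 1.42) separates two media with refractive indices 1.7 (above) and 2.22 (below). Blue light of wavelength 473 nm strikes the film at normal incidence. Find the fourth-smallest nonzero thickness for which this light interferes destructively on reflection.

666 nm

Ray reflecting at the top interface goes from n = 1.7 toward n = 1.42: no phase shift.
Ray reflecting at the bottom interface goes from n = 1.42 toward n = 2.22: a half-wave phase shift.
The two reflections differ by half a wavelength.
So the condition for destructive reflection is 2 n t = m λ.
The fourth-smallest nonzero thickness corresponds to m = 4: t = m λ / (2 n) = 4.00 × 473 / (2 × 1.42) = 666 nm.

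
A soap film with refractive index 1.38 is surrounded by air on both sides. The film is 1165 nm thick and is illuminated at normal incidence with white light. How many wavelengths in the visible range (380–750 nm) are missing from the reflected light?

4

Ray reflecting at the top interface goes from n = 1.0 toward n = 1.38: a half-wave phase shift.
At the lower boundary (n = 1.38 to n = 1.0) the reflected ray undergoes no phase shift.
Net: one phase inversion between the two reflected rays.
With one net inversion, destructive interference in reflection requires 2 n t = m λ.
λ = 2 n t / m = 3215 / m nm.
m=4: 804 nm (IR); m=5: 643 nm (visible); m=6: 536 nm (visible); m=7: 459 nm (visible); m=8: 402 nm (visible); m=9: 357 nm (UV).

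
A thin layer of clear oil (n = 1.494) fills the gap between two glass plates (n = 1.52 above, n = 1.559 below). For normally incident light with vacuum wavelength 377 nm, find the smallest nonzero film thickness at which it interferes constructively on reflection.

63.1 nm

Ray reflecting at the top interface goes from n = 1.52 toward n = 1.494: no phase shift.
Bottom surface (1.494 → 1.559): reflection off a higher-index medium gives a half-wave phase shift.
Net: one phase inversion between the two reflected rays.
For strong reflection here: 2 n t = (m + ½) λ.
Minimum at m = 0: t = λ / (4 n) = 377 / (4 × 1.494) = 63.1 nm.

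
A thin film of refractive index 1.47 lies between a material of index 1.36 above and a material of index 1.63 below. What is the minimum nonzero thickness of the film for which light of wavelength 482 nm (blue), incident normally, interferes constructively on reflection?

Top surface (1.36 → 1.47): reflection off a higher-index medium gives a half-wave phase shift.
Ray reflecting at the bottom interface goes from n = 1.47 toward n = 1.63: a half-wave phase shift.
Net: no relative phase inversion (both shifts match).
So the condition for constructive reflection is 2 n t = m λ.
Minimum nonzero at m = 1: t = λ / (2 n) = 482 / (2 × 1.47) = 164 nm.

164 nm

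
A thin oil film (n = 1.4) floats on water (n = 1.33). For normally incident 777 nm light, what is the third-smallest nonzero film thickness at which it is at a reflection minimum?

Ray reflecting at the top interface goes from n = 1.0 toward n = 1.4: a half-wave phase shift.
Bottom surface (1.4 → 1.33): reflection off a lower-index medium gives no phase shift.
Net: one phase inversion between the two reflected rays.
With one net inversion, destructive interference in reflection requires 2 n t = m λ.
The third-smallest nonzero thickness corresponds to m = 3: t = m λ / (2 n) = 3.00 × 777 / (2 × 1.4) = 833 nm.

833 nm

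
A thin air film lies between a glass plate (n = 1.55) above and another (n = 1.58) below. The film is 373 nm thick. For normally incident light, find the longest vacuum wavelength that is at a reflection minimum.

Top surface (1.55 → 1.0): reflection off a lower-index medium gives no phase shift.
At the lower boundary (n = 1.0 to n = 1.58) the reflected ray undergoes a half-wave phase shift.
Net: one phase inversion between the two reflected rays.
For dark reflection here: 2 n t = m λ.
λ = 2 n t / m. The longest wavelength is m = 1: λ = 2 × 1.0 × 373 / 1.00 = 746 nm.

746 nm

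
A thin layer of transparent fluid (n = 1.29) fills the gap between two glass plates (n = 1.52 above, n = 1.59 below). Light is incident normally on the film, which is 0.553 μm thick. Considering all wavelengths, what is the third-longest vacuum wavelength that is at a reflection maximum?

571 nm

Top surface (1.52 → 1.29): reflection off a lower-index medium gives no phase shift.
At the lower boundary (n = 1.29 to n = 1.59) the reflected ray undergoes a half-wave phase shift.
Net: one phase inversion between the two reflected rays.
For bright reflection here: 2 n t = (m + ½) λ.
λ = 2 n t / (m + ½). The third-longest wavelength is m = 2: λ = 2 × 1.29 × 553 / 2.50 = 571 nm.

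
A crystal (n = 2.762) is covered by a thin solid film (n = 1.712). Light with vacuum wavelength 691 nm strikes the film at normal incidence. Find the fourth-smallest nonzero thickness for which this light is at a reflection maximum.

807 nm

Top surface (1.0 → 1.712): reflection off a higher-index medium gives a half-wave phase shift.
Bottom surface (1.712 → 2.762): reflection off a higher-index medium gives a half-wave phase shift.
The two reflections carry the same phase change, so no net offset.
With no net inversion, constructive interference in reflection requires 2 n t = m λ.
The fourth-smallest nonzero thickness corresponds to m = 4: t = m λ / (2 n) = 4.00 × 691 / (2 × 1.712) = 807 nm.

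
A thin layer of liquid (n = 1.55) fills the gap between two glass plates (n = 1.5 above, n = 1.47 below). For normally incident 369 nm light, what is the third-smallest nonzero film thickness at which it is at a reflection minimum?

Top surface (1.5 → 1.55): reflection off a higher-index medium gives a half-wave phase shift.
At the lower boundary (n = 1.55 to n = 1.47) the reflected ray undergoes no phase shift.
Exactly one π shift → a net half-wave offset.
With one net inversion, destructive interference in reflection requires 2 n t = m λ.
The third-smallest nonzero thickness corresponds to m = 3: t = m λ / (2 n) = 3.00 × 369 / (2 × 1.55) = 357 nm.

357 nm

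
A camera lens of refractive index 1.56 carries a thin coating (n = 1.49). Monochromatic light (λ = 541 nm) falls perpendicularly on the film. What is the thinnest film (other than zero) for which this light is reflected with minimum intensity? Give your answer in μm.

Top surface (1.0 → 1.49): reflection off a higher-index medium gives a half-wave phase shift.
At the lower boundary (n = 1.49 to n = 1.56) the reflected ray undergoes a half-wave phase shift.
Zero or two π shifts → no net half-wave offset.
With no net inversion, destructive interference in reflection requires 2 n t = (m + ½) λ.
Minimum at m = 0: t = λ / (4 n) = 541 / (4 × 1.49) = 90.8 nm.

0.0908 μm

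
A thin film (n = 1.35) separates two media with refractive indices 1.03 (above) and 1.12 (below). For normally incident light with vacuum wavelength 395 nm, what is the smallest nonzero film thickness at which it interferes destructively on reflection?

146 nm

Ray reflecting at the top interface goes from n = 1.03 toward n = 1.35: a half-wave phase shift.
Bottom surface (1.35 → 1.12): reflection off a lower-index medium gives no phase shift.
Exactly one π shift → a net half-wave offset.
For weak reflection here: 2 n t = m λ.
The smallest nonzero thickness corresponds to m = 1: t = m λ / (2 n) = 1.00 × 395 / (2 × 1.35) = 146 nm.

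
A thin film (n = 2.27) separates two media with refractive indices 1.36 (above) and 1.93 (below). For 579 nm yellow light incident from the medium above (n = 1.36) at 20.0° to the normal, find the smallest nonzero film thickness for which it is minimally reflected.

Top surface (1.36 → 2.27): reflection off a higher-index medium gives a half-wave phase shift.
Ray reflecting at the bottom interface goes from n = 2.27 toward n = 1.93: no phase shift.
Exactly one π shift → a net half-wave offset.
So the condition for destructive reflection is 2 n t cos θ_r = m λ.
Snell's law: 1.36 sin 20.0° = 2.27 sin θ_r → sin θ_r = 0.205, cos θ_r = 0.979.
Minimum nonzero at m = 1: t = λ / (2 n cos θ_r) = 579 / (2 × 2.27 × 0.979) = 130 nm.

130 nm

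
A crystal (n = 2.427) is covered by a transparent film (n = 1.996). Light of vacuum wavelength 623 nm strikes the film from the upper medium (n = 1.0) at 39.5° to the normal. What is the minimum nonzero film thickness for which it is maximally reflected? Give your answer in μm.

Top surface (1.0 → 1.996): reflection off a higher-index medium gives a half-wave phase shift.
Ray reflecting at the bottom interface goes from n = 1.996 toward n = 2.427: a half-wave phase shift.
The two reflections carry the same phase change, so no net offset.
So the condition for constructive reflection is 2 n t cos θ_r = m λ.
Snell's law: 1.0 sin 39.5° = 1.996 sin θ_r → sin θ_r = 0.319, cos θ_r = 0.948.
Minimum nonzero at m = 1: t = λ / (2 n cos θ_r) = 623 / (2 × 1.996 × 0.948) = 165 nm.

0.165 μm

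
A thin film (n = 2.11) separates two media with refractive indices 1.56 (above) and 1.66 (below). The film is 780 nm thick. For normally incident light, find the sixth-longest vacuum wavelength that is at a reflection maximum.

Top surface (1.56 → 2.11): reflection off a higher-index medium gives a half-wave phase shift.
Bottom surface (2.11 → 1.66): reflection off a lower-index medium gives no phase shift.
Exactly one π shift → a net half-wave offset.
So the condition for constructive reflection is 2 n t = (m + ½) λ.
λ = 2 n t / (m + ½). The sixth-longest wavelength is m = 5: λ = 2 × 2.11 × 780 / 5.50 = 598 nm.

598 nm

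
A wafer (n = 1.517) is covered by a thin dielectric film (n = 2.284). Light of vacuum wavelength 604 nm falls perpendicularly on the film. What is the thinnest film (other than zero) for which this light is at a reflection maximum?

66.1 nm

Ray reflecting at the top interface goes from n = 1.0 toward n = 2.284: a half-wave phase shift.
At the lower boundary (n = 2.284 to n = 1.517) the reflected ray undergoes no phase shift.
Exactly one π shift → a net half-wave offset.
For bright reflection here: 2 n t = (m + ½) λ.
Minimum at m = 0: t = λ / (4 n) = 604 / (4 × 2.284) = 66.1 nm.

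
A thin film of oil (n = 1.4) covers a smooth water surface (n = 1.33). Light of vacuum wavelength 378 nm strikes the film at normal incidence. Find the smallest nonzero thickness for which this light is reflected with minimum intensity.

Ray reflecting at the top interface goes from n = 1.0 toward n = 1.4: a half-wave phase shift.
Ray reflecting at the bottom interface goes from n = 1.4 toward n = 1.33: no phase shift.
Exactly one π shift → a net half-wave offset.
So the condition for destructive reflection is 2 n t = m λ.
The smallest nonzero thickness corresponds to m = 1: t = m λ / (2 n) = 1.00 × 378 / (2 × 1.4) = 135 nm.

135 nm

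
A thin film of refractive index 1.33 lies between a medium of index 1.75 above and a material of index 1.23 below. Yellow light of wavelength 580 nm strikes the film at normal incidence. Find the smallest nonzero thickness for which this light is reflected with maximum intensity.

218 nm

At the upper boundary (n = 1.75 to n = 1.33) the reflected ray undergoes no phase shift.
Ray reflecting at the bottom interface goes from n = 1.33 toward n = 1.23: no phase shift.
Net: no relative phase inversion (both shifts match).
For maximum reflection here: 2 n t = m λ.
The smallest nonzero thickness corresponds to m = 1: t = m λ / (2 n) = 1.00 × 580 / (2 × 1.33) = 218 nm.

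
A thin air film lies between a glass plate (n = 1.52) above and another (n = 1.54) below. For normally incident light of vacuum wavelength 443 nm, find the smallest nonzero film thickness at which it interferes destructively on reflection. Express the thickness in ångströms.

2215 Å

Top surface (1.52 → 1.0): reflection off a lower-index medium gives no phase shift.
At the lower boundary (n = 1.0 to n = 1.54) the reflected ray undergoes a half-wave phase shift.
Net: one phase inversion between the two reflected rays.
So the condition for destructive reflection is 2 n t = m λ.
Minimum nonzero at m = 1: t = λ / (2 n) = 443 / (2 × 1.0) = 222 nm.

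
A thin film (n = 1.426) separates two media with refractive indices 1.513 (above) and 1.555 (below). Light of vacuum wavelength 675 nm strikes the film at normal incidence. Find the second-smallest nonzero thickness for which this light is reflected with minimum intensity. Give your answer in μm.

0.473 μm

At the upper boundary (n = 1.513 to n = 1.426) the reflected ray undergoes no phase shift.
Bottom surface (1.426 → 1.555): reflection off a higher-index medium gives a half-wave phase shift.
Net: one phase inversion between the two reflected rays.
For dark reflection here: 2 n t = m λ.
The second-smallest nonzero thickness corresponds to m = 2: t = m λ / (2 n) = 2.00 × 675 / (2 × 1.426) = 473 nm.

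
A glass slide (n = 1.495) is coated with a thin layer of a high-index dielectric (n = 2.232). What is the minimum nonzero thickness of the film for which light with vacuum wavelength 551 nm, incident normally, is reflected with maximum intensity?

61.7 nm

At the upper boundary (n = 1.0 to n = 2.232) the reflected ray undergoes a half-wave phase shift.
At the lower boundary (n = 2.232 to n = 1.495) the reflected ray undergoes no phase shift.
Net: one phase inversion between the two reflected rays.
So the condition for constructive reflection is 2 n t = (m + ½) λ.
Minimum at m = 0: t = λ / (4 n) = 551 / (4 × 2.232) = 61.7 nm.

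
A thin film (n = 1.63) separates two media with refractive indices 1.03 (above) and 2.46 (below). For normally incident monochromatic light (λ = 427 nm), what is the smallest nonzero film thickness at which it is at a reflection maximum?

131 nm

Top surface (1.03 → 1.63): reflection off a higher-index medium gives a half-wave phase shift.
At the lower boundary (n = 1.63 to n = 2.46) the reflected ray undergoes a half-wave phase shift.
Net: no relative phase inversion (both shifts match).
With no net inversion, constructive interference in reflection requires 2 n t = m λ.
The smallest nonzero thickness corresponds to m = 1: t = m λ / (2 n) = 1.00 × 427 / (2 × 1.63) = 131 nm.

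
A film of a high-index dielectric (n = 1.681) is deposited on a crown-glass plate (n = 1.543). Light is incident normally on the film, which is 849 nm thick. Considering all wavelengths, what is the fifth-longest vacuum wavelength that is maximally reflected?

634 nm

At the upper boundary (n = 1.0 to n = 1.681) the reflected ray undergoes a half-wave phase shift.
Ray reflecting at the bottom interface goes from n = 1.681 toward n = 1.543: no phase shift.
Net: one phase inversion between the two reflected rays.
With one net inversion, constructive interference in reflection requires 2 n t = (m + ½) λ.
λ = 2 n t / (m + ½). The fifth-longest wavelength is m = 4: λ = 2 × 1.681 × 849 / 4.50 = 634 nm.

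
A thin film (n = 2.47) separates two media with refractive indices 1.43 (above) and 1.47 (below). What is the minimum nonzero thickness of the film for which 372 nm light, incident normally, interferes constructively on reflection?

Ray reflecting at the top interface goes from n = 1.43 toward n = 2.47: a half-wave phase shift.
Ray reflecting at the bottom interface goes from n = 2.47 toward n = 1.47: no phase shift.
Net: one phase inversion between the two reflected rays.
So the condition for constructive reflection is 2 n t = (m + ½) λ.
Minimum at m = 0: t = λ / (4 n) = 372 / (4 × 2.47) = 37.7 nm.

37.7 nm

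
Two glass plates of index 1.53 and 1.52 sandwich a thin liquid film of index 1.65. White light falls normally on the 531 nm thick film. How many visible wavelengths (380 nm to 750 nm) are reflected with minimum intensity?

Top surface (1.53 → 1.65): reflection off a higher-index medium gives a half-wave phase shift.
Bottom surface (1.65 → 1.52): reflection off a lower-index medium gives no phase shift.
The two reflections differ by half a wavelength.
For minimum reflection here: 2 n t = m λ.
λ = 2 n t / m = 1752 / m nm.
m=2: 876 nm (IR); m=3: 584 nm (visible); m=4: 438 nm (visible); m=5: 350 nm (UV).

2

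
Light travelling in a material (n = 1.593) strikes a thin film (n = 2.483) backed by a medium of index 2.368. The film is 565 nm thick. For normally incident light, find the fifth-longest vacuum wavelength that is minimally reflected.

561 nm

At the upper boundary (n = 1.593 to n = 2.483) the reflected ray undergoes a half-wave phase shift.
Bottom surface (2.483 → 2.368): reflection off a lower-index medium gives no phase shift.
The two reflections differ by half a wavelength.
So the condition for destructive reflection is 2 n t = m λ.
λ = 2 n t / m. The fifth-longest wavelength is m = 5: λ = 2 × 2.483 × 565 / 5.00 = 561 nm.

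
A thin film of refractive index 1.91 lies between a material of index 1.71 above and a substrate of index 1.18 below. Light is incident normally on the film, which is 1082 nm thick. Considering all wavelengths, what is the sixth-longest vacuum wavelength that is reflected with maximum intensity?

Ray reflecting at the top interface goes from n = 1.71 toward n = 1.91: a half-wave phase shift.
Bottom surface (1.91 → 1.18): reflection off a lower-index medium gives no phase shift.
Net: one phase inversion between the two reflected rays.
With one net inversion, constructive interference in reflection requires 2 n t = (m + ½) λ.
λ = 2 n t / (m + ½). The sixth-longest wavelength is m = 5: λ = 2 × 1.91 × 1082 / 5.50 = 751 nm.

751 nm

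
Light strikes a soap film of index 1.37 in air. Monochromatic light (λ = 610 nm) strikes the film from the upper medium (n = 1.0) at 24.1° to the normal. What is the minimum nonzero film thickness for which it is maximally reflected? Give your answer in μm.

At the upper boundary (n = 1.0 to n = 1.37) the reflected ray undergoes a half-wave phase shift.
Ray reflecting at the bottom interface goes from n = 1.37 toward n = 1.0: no phase shift.
The two reflections differ by half a wavelength.
For maximum reflection here: 2 n t cos θ_r = (m + ½) λ.
Snell's law: 1.0 sin 24.1° = 1.37 sin θ_r → sin θ_r = 0.298, cos θ_r = 0.955.
Minimum at m = 0: t = λ / (4 n cos θ_r) = 610 / (4 × 1.37 × 0.955) = 117 nm.

0.117 μm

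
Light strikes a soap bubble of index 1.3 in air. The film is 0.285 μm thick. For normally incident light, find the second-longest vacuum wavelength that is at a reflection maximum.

494 nm

Ray reflecting at the top interface goes from n = 1.0 toward n = 1.3: a half-wave phase shift.
Ray reflecting at the bottom interface goes from n = 1.3 toward n = 1.0: no phase shift.
Exactly one π shift → a net half-wave offset.
So the condition for constructive reflection is 2 n t = (m + ½) λ.
λ = 2 n t / (m + ½). The second-longest wavelength is m = 1: λ = 2 × 1.3 × 285 / 1.50 = 494 nm.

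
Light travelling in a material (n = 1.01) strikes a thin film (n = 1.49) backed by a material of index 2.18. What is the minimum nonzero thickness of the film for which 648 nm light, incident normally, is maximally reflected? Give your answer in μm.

0.217 μm

Top surface (1.01 → 1.49): reflection off a higher-index medium gives a half-wave phase shift.
At the lower boundary (n = 1.49 to n = 2.18) the reflected ray undergoes a half-wave phase shift.
The two reflections carry the same phase change, so no net offset.
So the condition for constructive reflection is 2 n t = m λ.
Minimum nonzero at m = 1: t = λ / (2 n) = 648 / (2 × 1.49) = 217 nm.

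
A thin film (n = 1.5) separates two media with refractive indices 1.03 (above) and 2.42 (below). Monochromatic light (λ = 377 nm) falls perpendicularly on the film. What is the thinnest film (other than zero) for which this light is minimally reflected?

At the upper boundary (n = 1.03 to n = 1.5) the reflected ray undergoes a half-wave phase shift.
At the lower boundary (n = 1.5 to n = 2.42) the reflected ray undergoes a half-wave phase shift.
Zero or two π shifts → no net half-wave offset.
With no net inversion, destructive interference in reflection requires 2 n t = (m + ½) λ.
Minimum at m = 0: t = λ / (4 n) = 377 / (4 × 1.5) = 62.8 nm.

62.8 nm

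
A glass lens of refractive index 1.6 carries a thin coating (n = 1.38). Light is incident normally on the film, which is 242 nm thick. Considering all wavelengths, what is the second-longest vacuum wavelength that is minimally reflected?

At the upper boundary (n = 1.0 to n = 1.38) the reflected ray undergoes a half-wave phase shift.
Ray reflecting at the bottom interface goes from n = 1.38 toward n = 1.6: a half-wave phase shift.
Zero or two π shifts → no net half-wave offset.
So the condition for destructive reflection is 2 n t = (m + ½) λ.
λ = 2 n t / (m + ½). The second-longest wavelength is m = 1: λ = 2 × 1.38 × 242 / 1.50 = 445 nm.

445 nm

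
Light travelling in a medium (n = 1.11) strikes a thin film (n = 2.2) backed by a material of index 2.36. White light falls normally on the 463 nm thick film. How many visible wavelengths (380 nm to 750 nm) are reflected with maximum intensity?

3

At the upper boundary (n = 1.11 to n = 2.2) the reflected ray undergoes a half-wave phase shift.
Ray reflecting at the bottom interface goes from n = 2.2 toward n = 2.36: a half-wave phase shift.
Net: no relative phase inversion (both shifts match).
With no net inversion, constructive interference in reflection requires 2 n t = m λ.
λ = 2 n t / m = 2037 / m nm.
m=2: 1019 nm (IR); m=3: 679 nm (visible); m=4: 509 nm (visible); m=5: 407 nm (visible); m=6: 340 nm (UV).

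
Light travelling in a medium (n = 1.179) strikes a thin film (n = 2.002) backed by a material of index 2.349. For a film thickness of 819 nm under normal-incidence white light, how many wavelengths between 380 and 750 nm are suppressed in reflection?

5

Ray reflecting at the top interface goes from n = 1.179 toward n = 2.002: a half-wave phase shift.
At the lower boundary (n = 2.002 to n = 2.349) the reflected ray undergoes a half-wave phase shift.
The two reflections carry the same phase change, so no net offset.
With no net inversion, destructive interference in reflection requires 2 n t = (m + ½) λ.
λ = 2 n t / (m + ½) = 3279 / (m + ½) nm.
m=3: 937 nm (IR); m=4: 729 nm (visible); m=5: 596 nm (visible); m=6: 505 nm (visible); m=7: 437 nm (visible); m=8: 386 nm (visible); m=9: 345 nm (UV).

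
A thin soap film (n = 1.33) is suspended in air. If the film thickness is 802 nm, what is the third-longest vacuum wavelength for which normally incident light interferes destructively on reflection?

Top surface (1.0 → 1.33): reflection off a higher-index medium gives a half-wave phase shift.
At the lower boundary (n = 1.33 to n = 1.0) the reflected ray undergoes no phase shift.
Exactly one π shift → a net half-wave offset.
With one net inversion, destructive interference in reflection requires 2 n t = m λ.
λ = 2 n t / m. The third-longest wavelength is m = 3: λ = 2 × 1.33 × 802 / 3.00 = 711 nm.

711 nm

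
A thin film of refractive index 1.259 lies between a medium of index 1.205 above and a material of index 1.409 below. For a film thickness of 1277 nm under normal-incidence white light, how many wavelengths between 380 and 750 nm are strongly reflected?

4

At the upper boundary (n = 1.205 to n = 1.259) the reflected ray undergoes a half-wave phase shift.
At the lower boundary (n = 1.259 to n = 1.409) the reflected ray undergoes a half-wave phase shift.
Zero or two π shifts → no net half-wave offset.
With no net inversion, constructive interference in reflection requires 2 n t = m λ.
λ = 2 n t / m = 3215 / m nm.
m=4: 804 nm (IR); m=5: 643 nm (visible); m=6: 536 nm (visible); m=7: 459 nm (visible); m=8: 402 nm (visible); m=9: 357 nm (UV).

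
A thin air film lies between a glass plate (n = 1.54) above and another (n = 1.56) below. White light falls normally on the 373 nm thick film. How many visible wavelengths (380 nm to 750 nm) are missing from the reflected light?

1

Top surface (1.54 → 1.0): reflection off a lower-index medium gives no phase shift.
At the lower boundary (n = 1.0 to n = 1.56) the reflected ray undergoes a half-wave phase shift.
Exactly one π shift → a net half-wave offset.
With one net inversion, destructive interference in reflection requires 2 n t = m λ.
λ = 2 n t / m = 746 / m nm.
m=1: 746 nm (visible); m=2: 373 nm (UV).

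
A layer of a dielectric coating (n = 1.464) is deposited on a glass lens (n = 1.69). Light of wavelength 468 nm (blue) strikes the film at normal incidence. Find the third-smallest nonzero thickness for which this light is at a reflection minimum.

Top surface (1.0 → 1.464): reflection off a higher-index medium gives a half-wave phase shift.
At the lower boundary (n = 1.464 to n = 1.69) the reflected ray undergoes a half-wave phase shift.
Zero or two π shifts → no net half-wave offset.
For dark reflection here: 2 n t = (m + ½) λ.
The third-smallest nonzero thickness corresponds to m = 2: t = (m + ½) λ / (2 n) = 2.50 × 468 / (2 × 1.464) = 400 nm.

400 nm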